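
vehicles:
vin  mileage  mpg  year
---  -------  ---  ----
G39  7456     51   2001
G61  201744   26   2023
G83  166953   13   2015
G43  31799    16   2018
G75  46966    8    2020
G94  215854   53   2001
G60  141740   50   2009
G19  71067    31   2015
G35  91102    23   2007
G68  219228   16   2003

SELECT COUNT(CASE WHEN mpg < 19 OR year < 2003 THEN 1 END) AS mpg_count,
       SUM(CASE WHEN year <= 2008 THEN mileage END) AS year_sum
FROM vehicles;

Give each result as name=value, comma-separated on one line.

mpg_count=6, year_sum=533640

[mpg_count: mpg < 19 OR year < 2003]
vin=G39: ✓ → 1
vin=G61: ✗
vin=G83: ✓ → 1
vin=G43: ✓ → 1
vin=G75: ✓ → 1
vin=G94: ✓ → 1
vin=G60: ✗
vin=G19: ✗
vin=G35: ✗
vin=G68: ✓ → 1
mpg_count = COUNT(1, 1, 1, 1, 1, 1) = 6
—
[year_sum: year <= 2008]
vin=G39: ✓ → 7456
vin=G61: ✗
vin=G83: ✗
vin=G43: ✗
vin=G75: ✗
vin=G94: ✓ → 215854
vin=G60: ✗
vin=G19: ✗
vin=G35: ✓ → 91102
vin=G68: ✓ → 219228
year_sum = 7456 + 215854 + 91102 + 219228 = 533640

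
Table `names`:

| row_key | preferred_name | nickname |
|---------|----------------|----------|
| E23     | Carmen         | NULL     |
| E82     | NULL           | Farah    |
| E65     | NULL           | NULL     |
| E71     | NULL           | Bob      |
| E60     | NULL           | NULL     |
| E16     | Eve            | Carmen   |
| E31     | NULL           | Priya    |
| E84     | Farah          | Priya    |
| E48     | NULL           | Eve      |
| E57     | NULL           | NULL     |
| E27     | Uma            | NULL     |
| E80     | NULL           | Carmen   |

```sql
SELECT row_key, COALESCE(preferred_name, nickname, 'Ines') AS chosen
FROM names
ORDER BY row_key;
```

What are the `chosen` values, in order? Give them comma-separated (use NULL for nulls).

row_key=E16: preferred_name=Eve → Eve
row_key=E23: preferred_name=Carmen → Carmen
row_key=E27: preferred_name=Uma → Uma
row_key=E31: preferred_name=NULL, nickname=Priya → Priya
row_key=E48: preferred_name=NULL, nickname=Eve → Eve
row_key=E57: preferred_name=NULL, nickname=NULL, → literal Ines → Ines
row_key=E60: preferred_name=NULL, nickname=NULL, → literal Ines → Ines
row_key=E65: preferred_name=NULL, nickname=NULL, → literal Ines → Ines
row_key=E71: preferred_name=NULL, nickname=Bob → Bob
row_key=E80: preferred_name=NULL, nickname=Carmen → Carmen
row_key=E82: preferred_name=NULL, nickname=Farah → Farah
row_key=E84: preferred_name=Farah → Farah

Eve, Carmen, Uma, Priya, Eve, Ines, Ines, Ines, Bob, Carmen, Farah, Farah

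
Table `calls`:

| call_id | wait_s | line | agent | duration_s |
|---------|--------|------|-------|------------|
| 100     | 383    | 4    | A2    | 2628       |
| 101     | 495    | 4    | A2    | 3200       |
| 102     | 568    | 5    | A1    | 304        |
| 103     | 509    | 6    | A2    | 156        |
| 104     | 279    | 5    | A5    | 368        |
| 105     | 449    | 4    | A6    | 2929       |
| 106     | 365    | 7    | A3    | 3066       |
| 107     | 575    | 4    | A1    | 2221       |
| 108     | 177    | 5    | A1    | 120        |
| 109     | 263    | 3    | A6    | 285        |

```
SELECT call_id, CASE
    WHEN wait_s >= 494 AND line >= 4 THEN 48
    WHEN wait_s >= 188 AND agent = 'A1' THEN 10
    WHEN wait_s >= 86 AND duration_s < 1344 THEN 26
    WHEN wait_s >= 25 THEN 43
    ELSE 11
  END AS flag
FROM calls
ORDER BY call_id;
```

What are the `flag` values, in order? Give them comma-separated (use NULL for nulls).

call_id=100: wait_s >= 25 → 43
call_id=101: wait_s >= 494 AND line >= 4 → 48
call_id=102: wait_s >= 494 AND line >= 4 → 48
call_id=103: wait_s >= 494 AND line >= 4 → 48
call_id=104: wait_s >= 86 AND duration_s < 1344 → 26
call_id=105: wait_s >= 25 → 43
call_id=106: wait_s >= 25 → 43
call_id=107: wait_s >= 494 AND line >= 4 → 48
call_id=108: wait_s >= 86 AND duration_s < 1344 → 26
call_id=109: wait_s >= 86 AND duration_s < 1344 → 26

43, 48, 48, 48, 26, 43, 43, 48, 26, 26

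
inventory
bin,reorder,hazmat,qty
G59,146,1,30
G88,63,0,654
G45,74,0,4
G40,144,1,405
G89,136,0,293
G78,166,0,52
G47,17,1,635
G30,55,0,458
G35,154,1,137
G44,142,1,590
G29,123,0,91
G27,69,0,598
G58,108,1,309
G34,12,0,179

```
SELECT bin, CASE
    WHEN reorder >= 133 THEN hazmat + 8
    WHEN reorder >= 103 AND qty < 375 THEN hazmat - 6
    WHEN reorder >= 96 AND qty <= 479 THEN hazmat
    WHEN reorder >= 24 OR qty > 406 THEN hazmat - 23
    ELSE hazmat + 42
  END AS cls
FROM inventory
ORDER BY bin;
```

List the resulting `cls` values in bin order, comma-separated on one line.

bin=G27: reorder >= 24 OR qty > 406 → -23
bin=G29: reorder >= 103 AND qty < 375 → -6
bin=G30: reorder >= 24 OR qty > 406 → -23
bin=G34: ELSE → 42
bin=G35: reorder >= 133 → 9
bin=G40: reorder >= 133 → 9
bin=G44: reorder >= 133 → 9
bin=G45: reorder >= 24 OR qty > 406 → -23
bin=G47: reorder >= 24 OR qty > 406 → -22
bin=G58: reorder >= 103 AND qty < 375 → -5
bin=G59: reorder >= 133 → 9
bin=G78: reorder >= 133 → 8
bin=G88: reorder >= 24 OR qty > 406 → -23
bin=G89: reorder >= 133 → 8

-23, -6, -23, 42, 9, 9, 9, -23, -22, -5, 9, 8, -23, 8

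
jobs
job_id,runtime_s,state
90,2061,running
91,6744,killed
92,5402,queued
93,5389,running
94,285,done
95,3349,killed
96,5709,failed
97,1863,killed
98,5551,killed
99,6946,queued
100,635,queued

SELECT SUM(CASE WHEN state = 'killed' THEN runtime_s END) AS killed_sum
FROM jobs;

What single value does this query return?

job_id=90: ✗
job_id=91: ✓ → 6744
job_id=92: ✗
job_id=93: ✗
job_id=94: ✗
job_id=95: ✓ → 3349
job_id=96: ✗
job_id=97: ✓ → 1863
job_id=98: ✓ → 5551
job_id=99: ✗
job_id=100: ✗
killed_sum = 6744 + 3349 + 1863 + 5551 = 17507

17507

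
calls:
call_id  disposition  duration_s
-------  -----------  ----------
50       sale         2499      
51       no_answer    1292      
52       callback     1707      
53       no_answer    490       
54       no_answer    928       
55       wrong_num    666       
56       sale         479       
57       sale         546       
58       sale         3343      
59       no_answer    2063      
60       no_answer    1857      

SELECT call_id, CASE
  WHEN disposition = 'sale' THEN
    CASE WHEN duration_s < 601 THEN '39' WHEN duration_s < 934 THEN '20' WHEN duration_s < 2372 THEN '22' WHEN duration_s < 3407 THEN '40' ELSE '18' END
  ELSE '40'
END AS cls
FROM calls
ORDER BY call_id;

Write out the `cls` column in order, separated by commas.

40, 40, 40, 40, 40, 40, 39, 39, 40, 40, 40

call_id=50: disposition='sale' → inner[duration_s < 3407] → 40
call_id=51: disposition='no_answer' → outer ELSE → 40
call_id=52: disposition='callback' → outer ELSE → 40
call_id=53: disposition='no_answer' → outer ELSE → 40
call_id=54: disposition='no_answer' → outer ELSE → 40
call_id=55: disposition='wrong_num' → outer ELSE → 40
call_id=56: disposition='sale' → inner[duration_s < 601] → 39
call_id=57: disposition='sale' → inner[duration_s < 601] → 39
call_id=58: disposition='sale' → inner[duration_s < 3407] → 40
call_id=59: disposition='no_answer' → outer ELSE → 40
call_id=60: disposition='no_answer' → outer ELSE → 40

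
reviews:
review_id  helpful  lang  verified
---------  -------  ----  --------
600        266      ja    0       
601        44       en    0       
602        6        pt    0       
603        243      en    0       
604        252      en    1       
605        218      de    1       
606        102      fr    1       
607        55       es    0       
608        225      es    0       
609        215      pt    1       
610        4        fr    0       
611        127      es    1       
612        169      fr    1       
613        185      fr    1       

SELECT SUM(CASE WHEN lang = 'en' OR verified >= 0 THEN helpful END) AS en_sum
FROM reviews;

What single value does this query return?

2111

review_id=600: ✓ → 266
review_id=601: ✓ → 44
review_id=602: ✓ → 6
review_id=603: ✓ → 243
review_id=604: ✓ → 252
review_id=605: ✓ → 218
review_id=606: ✓ → 102
review_id=607: ✓ → 55
review_id=608: ✓ → 225
review_id=609: ✓ → 215
review_id=610: ✓ → 4
review_id=611: ✓ → 127
review_id=612: ✓ → 169
review_id=613: ✓ → 185
en_sum = 266 + 44 + 6 + 243 + 252 + 218 + 102 + 55 + 225 + 215 + 4 + 127 + 169 + 185 = 2111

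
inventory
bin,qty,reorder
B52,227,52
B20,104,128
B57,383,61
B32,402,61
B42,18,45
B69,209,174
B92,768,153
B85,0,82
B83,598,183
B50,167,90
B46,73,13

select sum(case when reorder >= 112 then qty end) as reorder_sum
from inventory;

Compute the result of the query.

1679

bin=B52: ✗
bin=B20: ✓ → 104
bin=B57: ✗
bin=B32: ✗
bin=B42: ✗
bin=B69: ✓ → 209
bin=B92: ✓ → 768
bin=B85: ✗
bin=B83: ✓ → 598
bin=B50: ✗
bin=B46: ✗
reorder_sum = 104 + 209 + 768 + 598 = 1679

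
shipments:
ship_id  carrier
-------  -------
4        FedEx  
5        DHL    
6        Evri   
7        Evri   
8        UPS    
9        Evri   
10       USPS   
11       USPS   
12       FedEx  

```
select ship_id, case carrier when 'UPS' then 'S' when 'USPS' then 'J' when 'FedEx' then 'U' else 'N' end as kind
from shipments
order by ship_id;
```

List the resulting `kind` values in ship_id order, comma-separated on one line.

U, N, N, N, S, N, J, J, U

ship_id=4: carrier='FedEx' → U
ship_id=5: ELSE → N
ship_id=6: ELSE → N
ship_id=7: ELSE → N
ship_id=8: carrier='UPS' → S
ship_id=9: ELSE → N
ship_id=10: carrier='USPS' → J
ship_id=11: carrier='USPS' → J
ship_id=12: carrier='FedEx' → U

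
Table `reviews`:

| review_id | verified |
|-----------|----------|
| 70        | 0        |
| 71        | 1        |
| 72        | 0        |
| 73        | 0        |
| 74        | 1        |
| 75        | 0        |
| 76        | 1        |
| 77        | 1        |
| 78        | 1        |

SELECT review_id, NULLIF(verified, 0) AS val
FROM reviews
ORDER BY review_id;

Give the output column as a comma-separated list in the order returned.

NULL, 1, NULL, NULL, 1, NULL, 1, 1, 1

review_id=70: verified=0 vs 0: equal → NULL
review_id=71: verified=1 vs 0: differ → 1
review_id=72: verified=0 vs 0: equal → NULL
review_id=73: verified=0 vs 0: equal → NULL
review_id=74: verified=1 vs 0: differ → 1
review_id=75: verified=0 vs 0: equal → NULL
review_id=76: verified=1 vs 0: differ → 1
review_id=77: verified=1 vs 0: differ → 1
review_id=78: verified=1 vs 0: differ → 1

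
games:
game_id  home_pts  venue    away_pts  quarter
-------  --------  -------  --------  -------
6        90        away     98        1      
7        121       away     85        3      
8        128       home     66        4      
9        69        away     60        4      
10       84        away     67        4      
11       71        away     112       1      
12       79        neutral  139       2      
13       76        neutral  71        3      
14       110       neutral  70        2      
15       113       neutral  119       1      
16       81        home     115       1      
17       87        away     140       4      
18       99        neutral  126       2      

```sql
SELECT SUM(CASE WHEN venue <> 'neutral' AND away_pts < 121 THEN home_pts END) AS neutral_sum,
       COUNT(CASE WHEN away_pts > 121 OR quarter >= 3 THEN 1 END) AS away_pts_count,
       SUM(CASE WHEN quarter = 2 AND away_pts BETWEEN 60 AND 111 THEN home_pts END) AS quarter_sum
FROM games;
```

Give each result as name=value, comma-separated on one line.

[neutral_sum: venue <> 'neutral' AND away_pts < 121]
game_id=6: ✓ → 90
game_id=7: ✓ → 121
game_id=8: ✓ → 128
game_id=9: ✓ → 69
game_id=10: ✓ → 84
game_id=11: ✓ → 71
game_id=12: ✗
game_id=13: ✗
game_id=14: ✗
game_id=15: ✗
game_id=16: ✓ → 81
game_id=17: ✗
game_id=18: ✗
neutral_sum = 90 + 121 + 128 + 69 + 84 + 71 + 81 = 644
—
[away_pts_count: away_pts > 121 OR quarter >= 3]
game_id=6: ✗
game_id=7: ✓ → 1
game_id=8: ✓ → 1
game_id=9: ✓ → 1
game_id=10: ✓ → 1
game_id=11: ✗
game_id=12: ✓ → 1
game_id=13: ✓ → 1
game_id=14: ✗
game_id=15: ✗
game_id=16: ✗
game_id=17: ✓ → 1
game_id=18: ✓ → 1
away_pts_count = COUNT(1, 1, 1, 1, 1, 1, 1, 1) = 8
—
[quarter_sum: quarter = 2 AND away_pts BETWEEN 60 AND 111]
game_id=6: ✗
game_id=7: ✗
game_id=8: ✗
game_id=9: ✗
game_id=10: ✗
game_id=11: ✗
game_id=12: ✗
game_id=13: ✗
game_id=14: ✓ → 110
game_id=15: ✗
game_id=16: ✗
game_id=17: ✗
game_id=18: ✗
quarter_sum = 110

neutral_sum=644, away_pts_count=8, quarter_sum=110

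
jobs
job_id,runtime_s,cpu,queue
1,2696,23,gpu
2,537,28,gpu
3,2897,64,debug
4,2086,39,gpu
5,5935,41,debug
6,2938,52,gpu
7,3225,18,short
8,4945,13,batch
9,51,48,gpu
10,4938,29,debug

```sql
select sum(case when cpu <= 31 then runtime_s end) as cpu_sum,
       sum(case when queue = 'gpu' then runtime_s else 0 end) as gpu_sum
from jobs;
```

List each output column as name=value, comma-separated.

[cpu_sum: cpu <= 31]
job_id=1: ✓ → 2696
job_id=2: ✓ → 537
job_id=3: ✗
job_id=4: ✗
job_id=5: ✗
job_id=6: ✗
job_id=7: ✓ → 3225
job_id=8: ✓ → 4945
job_id=9: ✗
job_id=10: ✓ → 4938
cpu_sum = 2696 + 537 + 3225 + 4945 + 4938 = 16341
—
[gpu_sum: queue = 'gpu']
job_id=1: ✓ → 2696
job_id=2: ✓ → 537
job_id=3: ✗
job_id=4: ✓ → 2086
job_id=5: ✗
job_id=6: ✓ → 2938
job_id=7: ✗
job_id=8: ✗
job_id=9: ✓ → 51
job_id=10: ✗
gpu_sum = 2696 + 537 + 2086 + 2938 + 51 = 8308

cpu_sum=16341, gpu_sum=8308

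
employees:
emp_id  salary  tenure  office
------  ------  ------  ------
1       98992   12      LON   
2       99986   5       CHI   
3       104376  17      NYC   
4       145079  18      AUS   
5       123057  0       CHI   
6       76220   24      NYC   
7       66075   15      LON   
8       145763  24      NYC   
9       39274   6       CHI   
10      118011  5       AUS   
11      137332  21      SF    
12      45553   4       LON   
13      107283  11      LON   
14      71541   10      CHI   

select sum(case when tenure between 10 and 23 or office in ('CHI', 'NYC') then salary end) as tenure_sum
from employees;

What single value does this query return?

emp_id=1: ✓ → 98992
emp_id=2: ✓ → 99986
emp_id=3: ✓ → 104376
emp_id=4: ✓ → 145079
emp_id=5: ✓ → 123057
emp_id=6: ✓ → 76220
emp_id=7: ✓ → 66075
emp_id=8: ✓ → 145763
emp_id=9: ✓ → 39274
emp_id=10: ✗
emp_id=11: ✓ → 137332
emp_id=12: ✗
emp_id=13: ✓ → 107283
emp_id=14: ✓ → 71541
tenure_sum = 98992 + 99986 + 104376 + 145079 + 123057 + 76220 + 66075 + 145763 + 39274 + 137332 + 107283 + 71541 = 1214978

1214978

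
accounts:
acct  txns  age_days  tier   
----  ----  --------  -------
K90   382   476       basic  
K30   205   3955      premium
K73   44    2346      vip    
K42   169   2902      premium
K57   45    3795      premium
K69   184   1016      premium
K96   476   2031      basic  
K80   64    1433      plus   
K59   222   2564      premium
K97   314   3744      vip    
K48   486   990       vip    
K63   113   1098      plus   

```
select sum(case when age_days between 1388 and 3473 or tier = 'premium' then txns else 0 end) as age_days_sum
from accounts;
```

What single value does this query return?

acct=K90: ✗
acct=K30: ✓ → 205
acct=K73: ✓ → 44
acct=K42: ✓ → 169
acct=K57: ✓ → 45
acct=K69: ✓ → 184
acct=K96: ✓ → 476
acct=K80: ✓ → 64
acct=K59: ✓ → 222
acct=K97: ✗
acct=K48: ✗
acct=K63: ✗
age_days_sum = 205 + 44 + 169 + 45 + 184 + 476 + 64 + 222 = 1409

1409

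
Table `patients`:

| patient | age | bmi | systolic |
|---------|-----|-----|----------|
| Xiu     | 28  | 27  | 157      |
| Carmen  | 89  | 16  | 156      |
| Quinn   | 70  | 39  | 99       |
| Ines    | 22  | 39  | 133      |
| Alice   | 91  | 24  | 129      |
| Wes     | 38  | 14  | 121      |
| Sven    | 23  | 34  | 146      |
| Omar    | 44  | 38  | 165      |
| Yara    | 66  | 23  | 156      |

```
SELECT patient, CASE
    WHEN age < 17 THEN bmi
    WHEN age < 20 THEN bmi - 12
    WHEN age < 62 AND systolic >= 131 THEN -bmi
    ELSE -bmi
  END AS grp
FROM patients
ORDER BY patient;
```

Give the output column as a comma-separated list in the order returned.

-24, -16, -39, -38, -39, -34, -14, -27, -23

patient=Alice: ELSE → -24
patient=Carmen: ELSE → -16
patient=Ines: age < 62 AND systolic >= 131 → -39
patient=Omar: age < 62 AND systolic >= 131 → -38
patient=Quinn: ELSE → -39
patient=Sven: age < 62 AND systolic >= 131 → -34
patient=Wes: ELSE → -14
patient=Xiu: age < 62 AND systolic >= 131 → -27
patient=Yara: ELSE → -23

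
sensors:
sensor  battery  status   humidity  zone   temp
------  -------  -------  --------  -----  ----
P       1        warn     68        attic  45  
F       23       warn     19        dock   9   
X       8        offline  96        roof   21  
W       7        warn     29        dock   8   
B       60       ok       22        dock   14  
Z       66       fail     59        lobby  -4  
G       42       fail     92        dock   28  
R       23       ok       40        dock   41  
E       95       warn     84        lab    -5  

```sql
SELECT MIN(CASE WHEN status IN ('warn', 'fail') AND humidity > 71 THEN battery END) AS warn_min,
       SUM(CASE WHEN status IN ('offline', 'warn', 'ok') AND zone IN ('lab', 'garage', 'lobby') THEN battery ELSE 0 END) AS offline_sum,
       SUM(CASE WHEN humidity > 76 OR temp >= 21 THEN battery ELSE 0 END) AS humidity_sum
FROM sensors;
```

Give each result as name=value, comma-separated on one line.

warn_min=42, offline_sum=95, humidity_sum=169

[warn_min: status IN ('warn', 'fail') AND humidity > 71]
sensor=P: ✗
sensor=F: ✗
sensor=X: ✗
sensor=W: ✗
sensor=B: ✗
sensor=Z: ✗
sensor=G: ✓ → 42
sensor=R: ✗
sensor=E: ✓ → 95
warn_min = MIN(42, 95) = 42
—
[offline_sum: status IN ('offline', 'warn', 'ok') AND zone IN ('lab', 'garage', 'lobby')]
sensor=P: ✗
sensor=F: ✗
sensor=X: ✗
sensor=W: ✗
sensor=B: ✗
sensor=Z: ✗
sensor=G: ✗
sensor=R: ✗
sensor=E: ✓ → 95
offline_sum = 95
—
[humidity_sum: humidity > 76 OR temp >= 21]
sensor=P: ✓ → 1
sensor=F: ✗
sensor=X: ✓ → 8
sensor=W: ✗
sensor=B: ✗
sensor=Z: ✗
sensor=G: ✓ → 42
sensor=R: ✓ → 23
sensor=E: ✓ → 95
humidity_sum = 1 + 8 + 42 + 23 + 95 = 169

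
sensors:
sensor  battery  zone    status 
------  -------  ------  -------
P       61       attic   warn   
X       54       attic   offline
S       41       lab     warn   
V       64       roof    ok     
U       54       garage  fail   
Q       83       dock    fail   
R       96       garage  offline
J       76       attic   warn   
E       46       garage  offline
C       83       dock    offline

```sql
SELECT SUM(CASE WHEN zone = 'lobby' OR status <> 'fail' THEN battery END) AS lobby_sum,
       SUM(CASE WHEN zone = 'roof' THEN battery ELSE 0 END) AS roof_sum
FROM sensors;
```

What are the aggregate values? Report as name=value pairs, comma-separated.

[lobby_sum: zone = 'lobby' OR status <> 'fail']
sensor=P: ✓ → 61
sensor=X: ✓ → 54
sensor=S: ✓ → 41
sensor=V: ✓ → 64
sensor=U: ✗
sensor=Q: ✗
sensor=R: ✓ → 96
sensor=J: ✓ → 76
sensor=E: ✓ → 46
sensor=C: ✓ → 83
lobby_sum = 61 + 54 + 41 + 64 + 96 + 76 + 46 + 83 = 521
—
[roof_sum: zone = 'roof']
sensor=P: ✗
sensor=X: ✗
sensor=S: ✗
sensor=V: ✓ → 64
sensor=U: ✗
sensor=Q: ✗
sensor=R: ✗
sensor=J: ✗
sensor=E: ✗
sensor=C: ✗
roof_sum = 64

lobby_sum=521, roof_sum=64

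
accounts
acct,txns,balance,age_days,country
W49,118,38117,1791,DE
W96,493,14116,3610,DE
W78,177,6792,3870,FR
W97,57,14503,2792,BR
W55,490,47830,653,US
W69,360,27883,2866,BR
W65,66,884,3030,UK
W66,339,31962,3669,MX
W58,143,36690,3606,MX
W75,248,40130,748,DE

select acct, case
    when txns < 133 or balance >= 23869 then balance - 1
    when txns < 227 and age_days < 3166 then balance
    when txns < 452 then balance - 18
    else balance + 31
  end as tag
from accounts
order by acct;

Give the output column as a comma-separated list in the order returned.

38116, 47829, 36689, 883, 31961, 27882, 40129, 6774, 14147, 14502

acct=W49: txns < 133 or balance >= 23869 → 38116
acct=W55: txns < 133 or balance >= 23869 → 47829
acct=W58: txns < 133 or balance >= 23869 → 36689
acct=W65: txns < 133 or balance >= 23869 → 883
acct=W66: txns < 133 or balance >= 23869 → 31961
acct=W69: txns < 133 or balance >= 23869 → 27882
acct=W75: txns < 133 or balance >= 23869 → 40129
acct=W78: txns < 452 → 6774
acct=W96: ELSE → 14147
acct=W97: txns < 133 or balance >= 23869 → 14502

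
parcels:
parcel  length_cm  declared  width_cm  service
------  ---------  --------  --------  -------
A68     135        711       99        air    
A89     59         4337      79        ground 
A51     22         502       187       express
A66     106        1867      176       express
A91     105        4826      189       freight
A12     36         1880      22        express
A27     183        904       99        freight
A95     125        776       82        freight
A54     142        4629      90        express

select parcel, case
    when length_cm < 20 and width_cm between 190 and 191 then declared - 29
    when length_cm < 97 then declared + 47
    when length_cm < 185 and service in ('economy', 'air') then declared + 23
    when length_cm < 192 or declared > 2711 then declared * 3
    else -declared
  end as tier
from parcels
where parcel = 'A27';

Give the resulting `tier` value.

2712

parcel = A27: length_cm=183, declared=904, width_cm=99, service=freight.
length_cm < 20 and width_cm between 190 and 191 → false
length_cm < 97 → false
length_cm < 185 and service in ('economy', 'air') → false
length_cm < 192 or declared > 2711 → true → 2712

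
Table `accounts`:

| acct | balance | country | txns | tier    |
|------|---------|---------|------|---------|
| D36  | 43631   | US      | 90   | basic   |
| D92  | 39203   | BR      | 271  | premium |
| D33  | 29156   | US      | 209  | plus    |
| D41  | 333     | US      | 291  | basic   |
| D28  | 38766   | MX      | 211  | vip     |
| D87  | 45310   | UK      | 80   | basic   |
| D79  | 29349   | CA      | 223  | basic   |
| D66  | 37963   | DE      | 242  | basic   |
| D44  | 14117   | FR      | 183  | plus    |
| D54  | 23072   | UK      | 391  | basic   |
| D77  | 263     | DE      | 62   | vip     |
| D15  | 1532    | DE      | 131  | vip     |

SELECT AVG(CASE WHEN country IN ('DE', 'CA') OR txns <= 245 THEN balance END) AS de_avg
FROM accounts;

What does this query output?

acct=D36: ✓ → 43631
acct=D92: ✗
acct=D33: ✓ → 29156
acct=D41: ✗
acct=D28: ✓ → 38766
acct=D87: ✓ → 45310
acct=D79: ✓ → 29349
acct=D66: ✓ → 37963
acct=D44: ✓ → 14117
acct=D54: ✗
acct=D77: ✓ → 263
acct=D15: ✓ → 1532
de_avg = (43631 + 29156 + 38766 + 45310 + 29349 + 37963 + 14117 + 263 + 1532) / 9 = 26676.3333333333

26676.3333333333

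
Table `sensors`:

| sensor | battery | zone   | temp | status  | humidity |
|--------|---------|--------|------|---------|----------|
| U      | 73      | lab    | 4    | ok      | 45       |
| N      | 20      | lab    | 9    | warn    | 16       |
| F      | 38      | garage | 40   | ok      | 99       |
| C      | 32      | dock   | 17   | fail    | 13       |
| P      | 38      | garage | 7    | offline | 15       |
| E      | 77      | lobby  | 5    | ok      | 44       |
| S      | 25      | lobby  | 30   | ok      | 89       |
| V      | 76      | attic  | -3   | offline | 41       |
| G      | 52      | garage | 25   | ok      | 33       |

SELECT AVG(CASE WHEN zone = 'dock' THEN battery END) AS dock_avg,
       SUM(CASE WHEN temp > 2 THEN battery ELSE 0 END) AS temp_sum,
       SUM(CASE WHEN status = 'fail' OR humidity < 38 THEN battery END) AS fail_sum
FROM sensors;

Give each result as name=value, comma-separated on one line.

dock_avg=32, temp_sum=355, fail_sum=142

[dock_avg: zone = 'dock']
sensor=U: ✗
sensor=N: ✗
sensor=F: ✗
sensor=C: ✓ → 32
sensor=P: ✗
sensor=E: ✗
sensor=S: ✗
sensor=V: ✗
sensor=G: ✗
dock_avg = 32
—
[temp_sum: temp > 2]
sensor=U: ✓ → 73
sensor=N: ✓ → 20
sensor=F: ✓ → 38
sensor=C: ✓ → 32
sensor=P: ✓ → 38
sensor=E: ✓ → 77
sensor=S: ✓ → 25
sensor=V: ✗
sensor=G: ✓ → 52
temp_sum = 73 + 20 + 38 + 32 + 38 + 77 + 25 + 52 = 355
—
[fail_sum: status = 'fail' OR humidity < 38]
sensor=U: ✗
sensor=N: ✓ → 20
sensor=F: ✗
sensor=C: ✓ → 32
sensor=P: ✓ → 38
sensor=E: ✗
sensor=S: ✗
sensor=V: ✗
sensor=G: ✓ → 52
fail_sum = 20 + 32 + 38 + 52 = 142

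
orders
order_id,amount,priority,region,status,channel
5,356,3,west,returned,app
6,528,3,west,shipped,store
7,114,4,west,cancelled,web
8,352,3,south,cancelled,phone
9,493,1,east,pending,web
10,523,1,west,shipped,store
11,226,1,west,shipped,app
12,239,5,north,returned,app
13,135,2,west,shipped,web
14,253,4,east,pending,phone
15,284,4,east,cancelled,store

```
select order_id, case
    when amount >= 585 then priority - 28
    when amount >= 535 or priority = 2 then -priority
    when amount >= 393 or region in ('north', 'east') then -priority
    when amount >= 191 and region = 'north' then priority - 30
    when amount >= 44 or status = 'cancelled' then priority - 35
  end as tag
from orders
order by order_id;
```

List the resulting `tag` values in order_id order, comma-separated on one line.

-32, -3, -31, -32, -1, -1, -34, -5, -2, -4, -4

order_id=5: amount >= 44 or status = 'cancelled' → -32
order_id=6: amount >= 393 or region in ('north', 'east') → -3
order_id=7: amount >= 44 or status = 'cancelled' → -31
order_id=8: amount >= 44 or status = 'cancelled' → -32
order_id=9: amount >= 393 or region in ('north', 'east') → -1
order_id=10: amount >= 393 or region in ('north', 'east') → -1
order_id=11: amount >= 44 or status = 'cancelled' → -34
order_id=12: amount >= 393 or region in ('north', 'east') → -5
order_id=13: amount >= 535 or priority = 2 → -2
order_id=14: amount >= 393 or region in ('north', 'east') → -4
order_id=15: amount >= 393 or region in ('north', 'east') → -4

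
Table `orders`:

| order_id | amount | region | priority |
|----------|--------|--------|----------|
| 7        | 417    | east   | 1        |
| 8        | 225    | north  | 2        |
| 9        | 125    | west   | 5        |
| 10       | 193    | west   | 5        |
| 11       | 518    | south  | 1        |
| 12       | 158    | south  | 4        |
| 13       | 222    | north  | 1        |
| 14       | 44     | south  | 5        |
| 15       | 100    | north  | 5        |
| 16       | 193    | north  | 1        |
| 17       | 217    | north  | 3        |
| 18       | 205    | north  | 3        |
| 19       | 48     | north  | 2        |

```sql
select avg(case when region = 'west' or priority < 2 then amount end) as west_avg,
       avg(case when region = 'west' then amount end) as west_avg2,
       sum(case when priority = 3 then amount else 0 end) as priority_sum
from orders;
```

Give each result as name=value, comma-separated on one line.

west_avg=278, west_avg2=159, priority_sum=422

[west_avg: region = 'west' or priority < 2]
order_id=7: ✓ → 417
order_id=8: ✗
order_id=9: ✓ → 125
order_id=10: ✓ → 193
order_id=11: ✓ → 518
order_id=12: ✗
order_id=13: ✓ → 222
order_id=14: ✗
order_id=15: ✗
order_id=16: ✓ → 193
order_id=17: ✗
order_id=18: ✗
order_id=19: ✗
west_avg = (417 + 125 + 193 + 518 + 222 + 193) / 6 = 278
—
[west_avg2: region = 'west']
order_id=7: ✗
order_id=8: ✗
order_id=9: ✓ → 125
order_id=10: ✓ → 193
order_id=11: ✗
order_id=12: ✗
order_id=13: ✗
order_id=14: ✗
order_id=15: ✗
order_id=16: ✗
order_id=17: ✗
order_id=18: ✗
order_id=19: ✗
west_avg2 = (125 + 193) / 2 = 159
—
[priority_sum: priority = 3]
order_id=7: ✗
order_id=8: ✗
order_id=9: ✗
order_id=10: ✗
order_id=11: ✗
order_id=12: ✗
order_id=13: ✗
order_id=14: ✗
order_id=15: ✗
order_id=16: ✗
order_id=17: ✓ → 217
order_id=18: ✓ → 205
order_id=19: ✗
priority_sum = 217 + 205 = 422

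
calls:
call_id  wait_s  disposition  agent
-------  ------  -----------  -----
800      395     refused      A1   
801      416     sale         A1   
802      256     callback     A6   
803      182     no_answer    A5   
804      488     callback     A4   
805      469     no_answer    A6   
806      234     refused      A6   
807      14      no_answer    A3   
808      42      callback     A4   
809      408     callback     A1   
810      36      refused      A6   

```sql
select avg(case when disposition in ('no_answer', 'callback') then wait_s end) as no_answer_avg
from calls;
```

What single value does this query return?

call_id=800: ✗
call_id=801: ✗
call_id=802: ✓ → 256
call_id=803: ✓ → 182
call_id=804: ✓ → 488
call_id=805: ✓ → 469
call_id=806: ✗
call_id=807: ✓ → 14
call_id=808: ✓ → 42
call_id=809: ✓ → 408
call_id=810: ✗
no_answer_avg = (256 + 182 + 488 + 469 + 14 + 42 + 408) / 7 = 265.5714285714

265.5714285714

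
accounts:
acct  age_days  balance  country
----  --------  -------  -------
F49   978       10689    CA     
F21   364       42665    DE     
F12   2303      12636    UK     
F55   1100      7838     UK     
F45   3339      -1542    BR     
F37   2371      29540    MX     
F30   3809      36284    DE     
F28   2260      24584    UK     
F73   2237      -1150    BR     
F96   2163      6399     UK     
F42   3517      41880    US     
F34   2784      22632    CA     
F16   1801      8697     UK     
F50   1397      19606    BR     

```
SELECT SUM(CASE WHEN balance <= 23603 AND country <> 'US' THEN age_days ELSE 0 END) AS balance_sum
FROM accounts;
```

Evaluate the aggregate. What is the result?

acct=F49: ✓ → 978
acct=F21: ✗
acct=F12: ✓ → 2303
acct=F55: ✓ → 1100
acct=F45: ✓ → 3339
acct=F37: ✗
acct=F30: ✗
acct=F28: ✗
acct=F73: ✓ → 2237
acct=F96: ✓ → 2163
acct=F42: ✗
acct=F34: ✓ → 2784
acct=F16: ✓ → 1801
acct=F50: ✓ → 1397
balance_sum = 978 + 2303 + 1100 + 3339 + 2237 + 2163 + 2784 + 1801 + 1397 = 18102

18102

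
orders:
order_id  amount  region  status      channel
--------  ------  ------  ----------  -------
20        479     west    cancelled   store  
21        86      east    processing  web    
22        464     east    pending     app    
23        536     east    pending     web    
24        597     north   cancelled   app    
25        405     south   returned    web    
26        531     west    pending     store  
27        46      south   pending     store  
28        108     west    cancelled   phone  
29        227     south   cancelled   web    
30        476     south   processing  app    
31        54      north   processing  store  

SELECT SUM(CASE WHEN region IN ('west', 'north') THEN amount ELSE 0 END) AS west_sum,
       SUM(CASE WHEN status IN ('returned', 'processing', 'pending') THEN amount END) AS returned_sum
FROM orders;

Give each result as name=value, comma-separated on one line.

west_sum=1769, returned_sum=2598

[west_sum: region IN ('west', 'north')]
order_id=20: ✓ → 479
order_id=21: ✗
order_id=22: ✗
order_id=23: ✗
order_id=24: ✓ → 597
order_id=25: ✗
order_id=26: ✓ → 531
order_id=27: ✗
order_id=28: ✓ → 108
order_id=29: ✗
order_id=30: ✗
order_id=31: ✓ → 54
west_sum = 479 + 597 + 531 + 108 + 54 = 1769
—
[returned_sum: status IN ('returned', 'processing', 'pending')]
order_id=20: ✗
order_id=21: ✓ → 86
order_id=22: ✓ → 464
order_id=23: ✓ → 536
order_id=24: ✗
order_id=25: ✓ → 405
order_id=26: ✓ → 531
order_id=27: ✓ → 46
order_id=28: ✗
order_id=29: ✗
order_id=30: ✓ → 476
order_id=31: ✓ → 54
returned_sum = 86 + 464 + 536 + 405 + 531 + 46 + 476 + 54 = 2598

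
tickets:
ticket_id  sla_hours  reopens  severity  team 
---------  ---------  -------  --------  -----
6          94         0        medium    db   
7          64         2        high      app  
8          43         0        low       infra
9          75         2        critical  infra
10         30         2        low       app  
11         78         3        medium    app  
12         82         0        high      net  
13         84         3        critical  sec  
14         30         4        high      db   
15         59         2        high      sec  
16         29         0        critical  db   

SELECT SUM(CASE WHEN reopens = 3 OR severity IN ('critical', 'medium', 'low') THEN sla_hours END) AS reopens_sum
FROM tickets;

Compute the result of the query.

433

ticket_id=6: ✓ → 94
ticket_id=7: ✗
ticket_id=8: ✓ → 43
ticket_id=9: ✓ → 75
ticket_id=10: ✓ → 30
ticket_id=11: ✓ → 78
ticket_id=12: ✗
ticket_id=13: ✓ → 84
ticket_id=14: ✗
ticket_id=15: ✗
ticket_id=16: ✓ → 29
reopens_sum = 94 + 43 + 75 + 30 + 78 + 84 + 29 = 433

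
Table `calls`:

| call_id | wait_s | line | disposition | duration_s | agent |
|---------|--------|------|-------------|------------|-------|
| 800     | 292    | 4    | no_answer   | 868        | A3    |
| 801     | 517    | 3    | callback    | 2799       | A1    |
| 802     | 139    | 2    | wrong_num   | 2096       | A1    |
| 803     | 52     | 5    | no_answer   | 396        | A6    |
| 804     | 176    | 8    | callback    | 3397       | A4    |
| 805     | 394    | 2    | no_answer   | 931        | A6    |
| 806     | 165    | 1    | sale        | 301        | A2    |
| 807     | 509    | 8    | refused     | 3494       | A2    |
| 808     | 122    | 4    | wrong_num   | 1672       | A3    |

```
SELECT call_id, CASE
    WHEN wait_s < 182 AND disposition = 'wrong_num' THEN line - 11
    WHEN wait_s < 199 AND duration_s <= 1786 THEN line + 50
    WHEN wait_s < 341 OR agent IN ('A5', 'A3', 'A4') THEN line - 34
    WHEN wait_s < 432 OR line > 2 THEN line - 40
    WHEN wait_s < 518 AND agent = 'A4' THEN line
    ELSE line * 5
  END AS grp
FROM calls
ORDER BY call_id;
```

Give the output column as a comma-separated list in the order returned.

-30, -37, -9, 55, -26, -38, 51, -32, -7

call_id=800: wait_s < 341 OR agent IN ('A5', 'A3', 'A4') → -30
call_id=801: wait_s < 432 OR line > 2 → -37
call_id=802: wait_s < 182 AND disposition = 'wrong_num' → -9
call_id=803: wait_s < 199 AND duration_s <= 1786 → 55
call_id=804: wait_s < 341 OR agent IN ('A5', 'A3', 'A4') → -26
call_id=805: wait_s < 432 OR line > 2 → -38
call_id=806: wait_s < 199 AND duration_s <= 1786 → 51
call_id=807: wait_s < 432 OR line > 2 → -32
call_id=808: wait_s < 182 AND disposition = 'wrong_num' → -7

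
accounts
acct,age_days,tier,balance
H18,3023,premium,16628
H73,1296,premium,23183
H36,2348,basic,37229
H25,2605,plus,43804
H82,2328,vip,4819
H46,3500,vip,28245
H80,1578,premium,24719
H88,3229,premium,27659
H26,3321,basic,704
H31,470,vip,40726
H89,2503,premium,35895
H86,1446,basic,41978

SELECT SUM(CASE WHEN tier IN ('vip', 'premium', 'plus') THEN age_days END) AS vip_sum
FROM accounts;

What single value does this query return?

acct=H18: ✓ → 3023
acct=H73: ✓ → 1296
acct=H36: ✗
acct=H25: ✓ → 2605
acct=H82: ✓ → 2328
acct=H46: ✓ → 3500
acct=H80: ✓ → 1578
acct=H88: ✓ → 3229
acct=H26: ✗
acct=H31: ✓ → 470
acct=H89: ✓ → 2503
acct=H86: ✗
vip_sum = 3023 + 1296 + 2605 + 2328 + 3500 + 1578 + 3229 + 470 + 2503 = 20532

20532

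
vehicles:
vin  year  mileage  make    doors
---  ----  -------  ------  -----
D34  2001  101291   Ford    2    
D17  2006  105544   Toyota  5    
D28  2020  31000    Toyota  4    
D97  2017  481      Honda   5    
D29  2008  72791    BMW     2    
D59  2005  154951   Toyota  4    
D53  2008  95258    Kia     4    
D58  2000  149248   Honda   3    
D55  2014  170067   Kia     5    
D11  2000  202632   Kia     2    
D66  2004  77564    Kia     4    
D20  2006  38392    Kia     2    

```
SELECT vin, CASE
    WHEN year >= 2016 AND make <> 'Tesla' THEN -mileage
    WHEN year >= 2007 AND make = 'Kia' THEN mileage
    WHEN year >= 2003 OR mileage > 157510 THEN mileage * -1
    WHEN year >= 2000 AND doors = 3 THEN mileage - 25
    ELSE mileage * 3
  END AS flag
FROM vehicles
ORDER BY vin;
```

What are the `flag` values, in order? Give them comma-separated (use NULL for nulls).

-202632, -105544, -38392, -31000, -72791, 303873, 95258, 170067, 149223, -154951, -77564, -481

vin=D11: year >= 2003 OR mileage > 157510 → -202632
vin=D17: year >= 2003 OR mileage > 157510 → -105544
vin=D20: year >= 2003 OR mileage > 157510 → -38392
vin=D28: year >= 2016 AND make <> 'Tesla' → -31000
vin=D29: year >= 2003 OR mileage > 157510 → -72791
vin=D34: ELSE → 303873
vin=D53: year >= 2007 AND make = 'Kia' → 95258
vin=D55: year >= 2007 AND make = 'Kia' → 170067
vin=D58: year >= 2000 AND doors = 3 → 149223
vin=D59: year >= 2003 OR mileage > 157510 → -154951
vin=D66: year >= 2003 OR mileage > 157510 → -77564
vin=D97: year >= 2016 AND make <> 'Tesla' → -481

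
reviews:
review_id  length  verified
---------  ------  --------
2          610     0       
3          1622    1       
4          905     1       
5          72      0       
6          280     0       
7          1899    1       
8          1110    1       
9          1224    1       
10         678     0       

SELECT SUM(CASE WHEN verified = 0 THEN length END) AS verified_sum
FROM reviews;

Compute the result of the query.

review_id=2: ✓ → 610
review_id=3: ✗
review_id=4: ✗
review_id=5: ✓ → 72
review_id=6: ✓ → 280
review_id=7: ✗
review_id=8: ✗
review_id=9: ✗
review_id=10: ✓ → 678
verified_sum = 610 + 72 + 280 + 678 = 1640

1640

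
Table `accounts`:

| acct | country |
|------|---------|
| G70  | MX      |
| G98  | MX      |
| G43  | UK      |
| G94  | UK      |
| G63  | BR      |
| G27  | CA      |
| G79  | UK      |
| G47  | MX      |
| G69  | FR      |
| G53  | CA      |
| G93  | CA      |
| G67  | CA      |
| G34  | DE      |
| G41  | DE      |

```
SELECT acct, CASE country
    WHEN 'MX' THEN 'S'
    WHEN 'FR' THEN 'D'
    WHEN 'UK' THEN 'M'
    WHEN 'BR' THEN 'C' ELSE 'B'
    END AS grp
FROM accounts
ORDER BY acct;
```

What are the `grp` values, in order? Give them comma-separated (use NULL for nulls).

acct=G27: ELSE → B
acct=G34: ELSE → B
acct=G41: ELSE → B
acct=G43: country='UK' → M
acct=G47: country='MX' → S
acct=G53: ELSE → B
acct=G63: country='BR' → C
acct=G67: ELSE → B
acct=G69: country='FR' → D
acct=G70: country='MX' → S
acct=G79: country='UK' → M
acct=G93: ELSE → B
acct=G94: country='UK' → M
acct=G98: country='MX' → S

B, B, B, M, S, B, C, B, D, S, M, B, M, S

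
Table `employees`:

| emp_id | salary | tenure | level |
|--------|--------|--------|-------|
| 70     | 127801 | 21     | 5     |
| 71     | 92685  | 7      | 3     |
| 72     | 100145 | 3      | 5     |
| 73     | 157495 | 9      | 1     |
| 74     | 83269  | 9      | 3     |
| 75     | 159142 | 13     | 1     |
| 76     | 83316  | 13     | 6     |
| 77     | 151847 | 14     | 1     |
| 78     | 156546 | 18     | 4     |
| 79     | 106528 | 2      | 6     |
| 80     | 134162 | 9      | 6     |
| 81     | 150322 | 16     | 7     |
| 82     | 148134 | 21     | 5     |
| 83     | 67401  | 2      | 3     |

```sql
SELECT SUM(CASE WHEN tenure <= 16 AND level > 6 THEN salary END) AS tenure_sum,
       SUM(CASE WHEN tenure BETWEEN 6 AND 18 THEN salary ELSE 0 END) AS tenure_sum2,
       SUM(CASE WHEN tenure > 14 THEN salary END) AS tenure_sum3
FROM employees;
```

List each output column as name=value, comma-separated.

tenure_sum=150322, tenure_sum2=1168784, tenure_sum3=582803

[tenure_sum: tenure <= 16 AND level > 6]
emp_id=70: ✗
emp_id=71: ✗
emp_id=72: ✗
emp_id=73: ✗
emp_id=74: ✗
emp_id=75: ✗
emp_id=76: ✗
emp_id=77: ✗
emp_id=78: ✗
emp_id=79: ✗
emp_id=80: ✗
emp_id=81: ✓ → 150322
emp_id=82: ✗
emp_id=83: ✗
tenure_sum = 150322
—
[tenure_sum2: tenure BETWEEN 6 AND 18]
emp_id=70: ✗
emp_id=71: ✓ → 92685
emp_id=72: ✗
emp_id=73: ✓ → 157495
emp_id=74: ✓ → 83269
emp_id=75: ✓ → 159142
emp_id=76: ✓ → 83316
emp_id=77: ✓ → 151847
emp_id=78: ✓ → 156546
emp_id=79: ✗
emp_id=80: ✓ → 134162
emp_id=81: ✓ → 150322
emp_id=82: ✗
emp_id=83: ✗
tenure_sum2 = 92685 + 157495 + 83269 + 159142 + 83316 + 151847 + 156546 + 134162 + 150322 = 1168784
—
[tenure_sum3: tenure > 14]
emp_id=70: ✓ → 127801
emp_id=71: ✗
emp_id=72: ✗
emp_id=73: ✗
emp_id=74: ✗
emp_id=75: ✗
emp_id=76: ✗
emp_id=77: ✗
emp_id=78: ✓ → 156546
emp_id=79: ✗
emp_id=80: ✗
emp_id=81: ✓ → 150322
emp_id=82: ✓ → 148134
emp_id=83: ✗
tenure_sum3 = 127801 + 156546 + 150322 + 148134 = 582803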